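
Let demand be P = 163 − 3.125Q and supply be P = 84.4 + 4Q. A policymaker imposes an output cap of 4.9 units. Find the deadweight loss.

133.94

Competitive equilibrium: 163 − 3.125Q = 84.4 + 4Q → Q* = 11.0316, P* = 128.5263.
At Q = 4.9: demand price = 163 − 3.125·4.9 = 147.6875; supply price = 84.4 + 4·4.9 = 104.
ΔQ = 11.0316 − 4.9 = 6.1316; wedge = 147.6875 − 104 = 43.6875.
The triangle = ½ × 6.1316 × 43.6875 = 133.94.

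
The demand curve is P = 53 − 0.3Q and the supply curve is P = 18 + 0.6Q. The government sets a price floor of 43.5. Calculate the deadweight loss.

Competitive equilibrium: 53 − 0.3Q = 18 + 0.6Q → Q* = 38.8889, P* = 41.3333.
At the floor P = 43.5, quantity demanded = (53 − 43.5)/0.3 = 31.6667.
Sellers' marginal cost at Q' = 31.6667: 18 + 0.6·31.6667 = 37.
ΔQ = 38.8889 − 31.6667 = 7.2222; wedge = 43.5 − 37 = 6.5.
Deadweight loss = ½ × 7.2222 × 6.5 = 23.47.

23.47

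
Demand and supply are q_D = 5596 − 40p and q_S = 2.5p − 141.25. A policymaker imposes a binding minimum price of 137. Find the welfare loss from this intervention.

1368.01

In inverse form: demand p = 139.9 − 0.025q, supply p = 56.5 + 0.4q.
Competitive equilibrium: 139.9 − 0.025q = 56.5 + 0.4q → q* = 196.2353, p* = 134.9941.
At the floor p = 137, quantity demanded = (139.9 − 137)/0.025 = 116.
Sellers' marginal cost at q' = 116: 56.5 + 0.4·116 = 102.9.
Δq = 196.2353 − 116 = 80.2353; wedge = 137 − 102.9 = 34.1.
Welfare loss = ½ × 80.2353 × 34.1 = 1368.01.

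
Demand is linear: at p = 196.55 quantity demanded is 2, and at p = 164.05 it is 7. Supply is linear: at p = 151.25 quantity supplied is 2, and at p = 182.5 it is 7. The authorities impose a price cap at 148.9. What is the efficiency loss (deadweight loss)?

98.41

Demand slope = (164.05 − 196.55)/(7 − 2) = −6.5, so p = 209.55 − 6.5q.
Supply slope = (182.5 − 151.25)/(7 − 2) = 6.25, so p = 138.75 + 6.25q.
Competitive equilibrium: 209.55 − 6.5q = 138.75 + 6.25q → q* = 5.5529, p* = 173.4559.
At the ceiling p = 148.9, quantity supplied = (148.9 − 138.75)/6.25 = 1.624.
Willingness to pay at q' = 1.624: 209.55 − 6.5·1.624 = 198.994.
Δq = 5.5529 − 1.624 = 3.9289; wedge = 198.994 − 148.9 = 50.094.
Welfare loss = ½ × 3.9289 × 50.094 = 98.41.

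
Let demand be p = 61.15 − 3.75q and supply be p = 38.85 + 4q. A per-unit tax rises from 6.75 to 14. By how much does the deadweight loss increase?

Competitive equilibrium: 61.15 − 3.75q = 38.85 + 4q → q* = 2.8774, p* = 50.3597.
For a per-unit tax t: Δq = t/7.75, so DWL = ½·t·(t/7.75) = t²/15.5.
At t = 6.75: DWL = 2.94. At t = 14: DWL = 12.645.
Increase = 12.645 − 2.94 = 9.71.

9.71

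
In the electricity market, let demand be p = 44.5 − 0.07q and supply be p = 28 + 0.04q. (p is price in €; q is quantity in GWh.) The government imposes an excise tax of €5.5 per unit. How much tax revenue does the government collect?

Competitive equilibrium: 44.5 − 0.07q = 28 + 0.04q → q* = 150, p* = 34.
With the tax, the buyer price exceeds the seller price by 5.5: (44.5 − 0.07q) − (28 + 0.04q) = 5.5 → q' = 100.
Tax revenue = 5.5 × 100 = €550.

€550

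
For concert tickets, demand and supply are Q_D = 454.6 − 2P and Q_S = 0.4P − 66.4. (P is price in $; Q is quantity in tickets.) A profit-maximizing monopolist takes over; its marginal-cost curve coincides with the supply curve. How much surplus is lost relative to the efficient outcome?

In inverse form: demand P = 227.3 − 0.5Q, supply P = 166 + 2.5Q.
Competitive equilibrium: 227.3 − 0.5Q = 166 + 2.5Q → Q* = 20.4333, P* = 217.0833.
Marginal revenue: MR = 227.3 − Q. Set MR = MC: 227.3 − Q = 166 + 2.5Q → Q_m = 17.5143.
Price P_m = 227.3 − 0.5·17.5143 = 218.5429; MC(Q_m) = 166 + 2.5·17.5143 = 209.7858.
Competitive Q* = 20.4333, so ΔQ = 2.919; wedge = 218.5429 − 209.7858 = 8.7571.
Welfare loss = ½ × 2.919 × 8.7571 = $12.78.

$12.78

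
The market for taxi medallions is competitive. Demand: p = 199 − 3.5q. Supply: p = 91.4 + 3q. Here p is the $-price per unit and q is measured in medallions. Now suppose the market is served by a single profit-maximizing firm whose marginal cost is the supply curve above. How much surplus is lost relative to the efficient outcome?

$109.10

Competitive equilibrium: 199 − 3.5q = 91.4 + 3q → q* = 16.5538, p* = 141.0615.
Marginal revenue: MR = 199 − 7q. Set MR = MC: 199 − 7q = 91.4 + 3q → q_m = 10.76.
Price p_m = 199 − 3.5·10.76 = 161.34; MC(q_m) = 91.4 + 3·10.76 = 123.68.
Competitive q* = 16.5538, so Δq = 5.7938; wedge = 161.34 − 123.68 = 37.66.
Welfare loss = ½ × 5.7938 × 37.66 = $109.10.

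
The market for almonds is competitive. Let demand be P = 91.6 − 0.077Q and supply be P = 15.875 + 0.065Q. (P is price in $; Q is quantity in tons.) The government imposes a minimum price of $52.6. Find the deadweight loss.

$50.92

Competitive equilibrium: 91.6 − 0.077Q = 15.875 + 0.065Q → Q* = 533.2746, P* = 50.5379.
At the floor P = 52.6, quantity demanded = (91.6 − 52.6)/0.077 = 506.4935.
Sellers' marginal cost at Q' = 506.4935: 15.875 + 0.065·506.4935 = 48.7971.
ΔQ = 533.2746 − 506.4935 = 26.7811; wedge = 52.6 − 48.7971 = 3.8029.
DWL = ½ × 26.7811 × 3.8029 = $50.92.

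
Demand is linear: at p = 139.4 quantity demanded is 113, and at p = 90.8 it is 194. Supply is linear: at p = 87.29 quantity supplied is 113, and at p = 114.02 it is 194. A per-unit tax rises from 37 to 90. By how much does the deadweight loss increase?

3618.82

Demand slope = (90.8 − 139.4)/(194 − 113) = −0.6, so p = 207.2 − 0.6q.
Supply slope = (114.02 − 87.29)/(194 − 113) = 0.33, so p = 50 + 0.33q.
Competitive equilibrium: 207.2 − 0.6q = 50 + 0.33q → q* = 169.0323, p* = 105.7806.
For a per-unit tax t: Δq = t/0.93, so DWL = ½·t·(t/0.93) = t²/1.86.
At t = 37: DWL = 736.022. At t = 90: DWL = 4354.839.
Increase = 4354.839 − 736.022 = 3618.82.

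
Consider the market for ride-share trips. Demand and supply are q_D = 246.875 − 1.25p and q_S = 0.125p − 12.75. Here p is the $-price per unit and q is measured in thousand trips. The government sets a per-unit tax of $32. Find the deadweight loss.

$58.18 thousand

In inverse form: demand p = 197.5 − 0.8q, supply p = 102 + 8q.
Competitive equilibrium: 197.5 − 0.8q = 102 + 8q → q* = 10.8523, p* = 188.8182.
With the tax, the buyer price exceeds the seller price by 32: (197.5 − 0.8q) − (102 + 8q) = 32 → q' = 7.2159.
Δq = 10.8523 − 7.2159 = 3.6364; the wedge equals the tax, 32.
Welfare loss = ½ × 3.6364 × 32 = $58.18 thousand.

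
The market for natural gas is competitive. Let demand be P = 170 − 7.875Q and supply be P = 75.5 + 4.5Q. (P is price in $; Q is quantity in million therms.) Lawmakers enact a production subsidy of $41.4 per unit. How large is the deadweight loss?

$69.25 million

Competitive equilibrium: 170 − 7.875Q = 75.5 + 4.5Q → Q* = 7.6364, P* = 109.8636.
The subsidy lowers effective supply by 41.4: P = 34.1 + 4.5Q.
New quantity: 170 − 7.875Q = 34.1 + 4.5Q → Q' = 10.9818.
Overproduction ΔQ = 10.9818 − 7.6364 = 3.3454; wedge = subsidy = 41.4.
Deadweight loss = ½ × 3.3454 × 41.4 = $69.25 million.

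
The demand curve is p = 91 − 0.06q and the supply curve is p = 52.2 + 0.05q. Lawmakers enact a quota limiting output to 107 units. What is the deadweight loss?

Competitive equilibrium: 91 − 0.06q = 52.2 + 0.05q → q* = 352.7273, p* = 69.8364.
At q = 107: demand price = 91 − 0.06·107 = 84.58; supply price = 52.2 + 0.05·107 = 57.55.
Δq = 352.7273 − 107 = 245.7273; wedge = 84.58 − 57.55 = 27.03.
Welfare loss = ½ × 245.7273 × 27.03 = 3321.

3321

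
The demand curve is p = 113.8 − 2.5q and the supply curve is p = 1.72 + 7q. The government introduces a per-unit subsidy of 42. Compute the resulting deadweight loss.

Competitive equilibrium: 113.8 − 2.5q = 1.72 + 7q → q* = 11.7979, p* = 84.3053.
The subsidy lowers effective supply by 42: p = 7q − 40.28.
New quantity: 113.8 − 2.5q = 7q − 40.28 → q' = 16.2189.
Overproduction Δq = 16.2189 − 11.7979 = 4.421; wedge = subsidy = 42.
The triangle = ½ × 4.421 × 42 = 92.84.

92.84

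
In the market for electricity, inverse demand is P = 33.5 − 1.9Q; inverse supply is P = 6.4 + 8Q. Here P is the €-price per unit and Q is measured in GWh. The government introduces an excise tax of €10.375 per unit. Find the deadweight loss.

Competitive equilibrium: 33.5 − 1.9Q = 6.4 + 8Q → Q* = 2.7374, P* = 28.299.
With the tax, the buyer price exceeds the seller price by 10.375: (33.5 − 1.9Q) − (6.4 + 8Q) = 10.375 → Q' = 1.6894.
ΔQ = 2.7374 − 1.6894 = 1.048; the wedge equals the tax, 10.375.
The triangle = ½ × 1.048 × 10.375 = €5.44.

€5.44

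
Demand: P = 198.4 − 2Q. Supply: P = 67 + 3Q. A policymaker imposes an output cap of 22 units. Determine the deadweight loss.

Competitive equilibrium: 198.4 − 2Q = 67 + 3Q → Q* = 26.28, P* = 145.84.
At Q = 22: demand price = 198.4 − 2·22 = 154.4; supply price = 67 + 3·22 = 133.
ΔQ = 26.28 − 22 = 4.28; wedge = 154.4 − 133 = 21.4.
Welfare loss = ½ × 4.28 × 21.4 = 45.796.

45.796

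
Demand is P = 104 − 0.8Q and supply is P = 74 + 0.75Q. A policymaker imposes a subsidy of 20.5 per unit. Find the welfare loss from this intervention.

Competitive equilibrium: 104 − 0.8Q = 74 + 0.75Q → Q* = 19.3548, P* = 88.5161.
The subsidy lowers effective supply by 20.5: P = 53.5 + 0.75Q.
New quantity: 104 − 0.8Q = 53.5 + 0.75Q → Q' = 32.5806.
Overproduction ΔQ = 32.5806 − 19.3548 = 13.2258; wedge = subsidy = 20.5.
The triangle = ½ × 13.2258 × 20.5 = 135.56.

135.56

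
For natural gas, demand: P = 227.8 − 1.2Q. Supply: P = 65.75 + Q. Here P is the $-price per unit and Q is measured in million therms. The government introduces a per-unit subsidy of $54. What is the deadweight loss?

Competitive equilibrium: 227.8 − 1.2Q = 65.75 + Q → Q* = 73.6591, P* = 139.4091.
The subsidy lowers effective supply by 54: P = 11.75 + Q.
New quantity: 227.8 − 1.2Q = 11.75 + Q → Q' = 98.2045.
Overproduction ΔQ = 98.2045 − 73.6591 = 24.5454; wedge = subsidy = 54.
Welfare loss = ½ × 24.5454 × 54 = $662.73 million.

$662.73 million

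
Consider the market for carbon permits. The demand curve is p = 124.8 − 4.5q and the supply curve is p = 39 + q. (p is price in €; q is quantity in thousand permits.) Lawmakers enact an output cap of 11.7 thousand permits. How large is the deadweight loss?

Competitive equilibrium: 124.8 − 4.5q = 39 + q → q* = 15.6, p* = 54.6.
At q = 11.7: demand price = 124.8 − 4.5·11.7 = 72.15; supply price = 39 + 1·11.7 = 50.7.
Δq = 15.6 − 11.7 = 3.9; wedge = 72.15 − 50.7 = 21.45.
The triangle = ½ × 3.9 × 21.45 = €41.83 thousand.

€41.83 thousand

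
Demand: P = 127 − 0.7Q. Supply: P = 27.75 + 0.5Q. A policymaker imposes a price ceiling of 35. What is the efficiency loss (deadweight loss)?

Competitive equilibrium: 127 − 0.7Q = 27.75 + 0.5Q → Q* = 82.70833, P* = 69.10417.
At the ceiling P = 35, quantity supplied = (35 − 27.75)/0.5 = 14.5.
Willingness to pay at Q' = 14.5: 127 − 0.7·14.5 = 116.85.
ΔQ = 82.70833 − 14.5 = 68.20833; wedge = 116.85 − 35 = 81.85.
Welfare loss = ½ × 68.20833 × 81.85 = 2791.43.

2791.43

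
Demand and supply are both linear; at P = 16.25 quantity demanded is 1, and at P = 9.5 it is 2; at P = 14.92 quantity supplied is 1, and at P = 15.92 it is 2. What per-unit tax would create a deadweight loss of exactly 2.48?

Demand slope = (9.5 − 16.25)/(2 − 1) = −6.75, so P = 23 − 6.75Q.
Supply slope = (15.92 − 14.92)/(2 − 1) = 1, so P = 13.92 + Q.
Competitive equilibrium: 23 − 6.75Q = 13.92 + Q → Q* = 1.1716, P* = 15.0916.
A tax t gives ΔQ = t/7.75 and wedge t, so DWL = t²/15.5.
t²/15.5 = 2.48 → t² = 38.44 → t = 6.2.

6.2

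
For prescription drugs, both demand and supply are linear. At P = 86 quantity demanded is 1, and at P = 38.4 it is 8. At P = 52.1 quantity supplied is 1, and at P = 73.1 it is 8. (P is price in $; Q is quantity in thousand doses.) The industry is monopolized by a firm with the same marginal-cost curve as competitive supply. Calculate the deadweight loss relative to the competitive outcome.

$16.35 thousand

Demand slope = (38.4 − 86)/(8 − 1) = −6.8, so P = 92.8 − 6.8Q.
Supply slope = (73.1 − 52.1)/(8 − 1) = 3, so P = 49.1 + 3Q.
Competitive equilibrium: 92.8 − 6.8Q = 49.1 + 3Q → Q* = 4.4592, P* = 62.4776.
Marginal revenue: MR = 92.8 − 13.6Q. Set MR = MC: 92.8 − 13.6Q = 49.1 + 3Q → Q_m = 2.6325.
Price P_m = 92.8 − 6.8·2.6325 = 74.899; MC(Q_m) = 49.1 + 3·2.6325 = 56.9975.
Competitive Q* = 4.4592, so ΔQ = 1.8267; wedge = 74.899 − 56.9975 = 17.9015.
Deadweight loss = ½ × 1.8267 × 17.9015 = $16.35 thousand.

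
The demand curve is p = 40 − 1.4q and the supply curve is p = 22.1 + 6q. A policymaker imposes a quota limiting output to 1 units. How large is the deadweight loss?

7.45

Competitive equilibrium: 40 − 1.4q = 22.1 + 6q → q* = 2.4189, p* = 36.6135.
At q = 1: demand price = 40 − 1.4·1 = 38.6; supply price = 22.1 + 6·1 = 28.1.
Δq = 2.4189 − 1 = 1.4189; wedge = 38.6 − 28.1 = 10.5.
The triangle = ½ × 1.4189 × 10.5 = 7.45.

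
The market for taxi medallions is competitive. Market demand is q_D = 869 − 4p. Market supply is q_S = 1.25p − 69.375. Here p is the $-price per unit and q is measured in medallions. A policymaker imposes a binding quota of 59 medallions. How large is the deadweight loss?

$4742.88

In inverse form: demand p = 217.25 − 0.25q, supply p = 55.5 + 0.8q.
Competitive equilibrium: 217.25 − 0.25q = 55.5 + 0.8q → q* = 154.0476, p* = 178.7381.
At q = 59: demand price = 217.25 − 0.25·59 = 202.5; supply price = 55.5 + 0.8·59 = 102.7.
Δq = 154.0476 − 59 = 95.0476; wedge = 202.5 − 102.7 = 99.8.
DWL = ½ × 95.0476 × 99.8 = $4742.88.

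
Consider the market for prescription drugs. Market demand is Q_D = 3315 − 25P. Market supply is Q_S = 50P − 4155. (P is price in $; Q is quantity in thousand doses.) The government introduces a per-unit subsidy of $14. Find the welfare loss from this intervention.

In inverse form: demand P = 132.6 − 0.04Q, supply P = 83.1 + 0.02Q.
Competitive equilibrium: 132.6 − 0.04Q = 83.1 + 0.02Q → Q* = 825, P* = 99.6.
The subsidy lowers effective supply by 14: P = 69.1 + 0.02Q.
New quantity: 132.6 − 0.04Q = 69.1 + 0.02Q → Q' = 1058.3333.
Overproduction ΔQ = 1058.3333 − 825 = 233.3333; wedge = subsidy = 14.
DWL = ½ × 233.3333 × 14 = $1633.33 thousand.

$1633.33 thousand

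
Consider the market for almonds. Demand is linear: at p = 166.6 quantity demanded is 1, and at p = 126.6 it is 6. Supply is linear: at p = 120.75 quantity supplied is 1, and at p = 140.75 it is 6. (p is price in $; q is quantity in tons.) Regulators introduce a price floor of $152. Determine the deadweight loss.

Demand slope = (126.6 − 166.6)/(6 − 1) = −8, so p = 174.6 − 8q.
Supply slope = (140.75 − 120.75)/(6 − 1) = 4, so p = 116.75 + 4q.
Competitive equilibrium: 174.6 − 8q = 116.75 + 4q → q* = 4.8208, p* = 136.0333.
At the floor p = 152, quantity demanded = (174.6 − 152)/8 = 2.825.
Sellers' marginal cost at q' = 2.825: 116.75 + 4·2.825 = 128.05.
Δq = 4.8208 − 2.825 = 1.9958; wedge = 152 − 128.05 = 23.95.
Deadweight loss = ½ × 1.9958 × 23.95 = $23.90.

$23.90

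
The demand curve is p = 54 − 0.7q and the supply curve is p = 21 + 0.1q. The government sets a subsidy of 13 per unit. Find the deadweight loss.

Competitive equilibrium: 54 − 0.7q = 21 + 0.1q → q* = 41.25, p* = 25.125.
The subsidy lowers effective supply by 13: p = 8 + 0.1q.
New quantity: 54 − 0.7q = 8 + 0.1q → q' = 57.5.
Overproduction Δq = 57.5 − 41.25 = 16.25; wedge = subsidy = 13.
DWL = ½ × 16.25 × 13 = 105.625.

105.625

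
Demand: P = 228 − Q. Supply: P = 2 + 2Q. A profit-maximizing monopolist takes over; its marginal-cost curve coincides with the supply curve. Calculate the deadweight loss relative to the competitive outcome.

Competitive equilibrium: 228 − Q = 2 + 2Q → Q* = 75.3333, P* = 152.6667.
Marginal revenue: MR = 228 − 2Q. Set MR = MC: 228 − 2Q = 2 + 2Q → Q_m = 56.5.
Price P_m = 228 − 1·56.5 = 171.5; MC(Q_m) = 2 + 2·56.5 = 115.
Competitive Q* = 75.3333, so ΔQ = 18.8333; wedge = 171.5 − 115 = 56.5.
DWL = ½ × 18.8333 × 56.5 = 532.04.

532.04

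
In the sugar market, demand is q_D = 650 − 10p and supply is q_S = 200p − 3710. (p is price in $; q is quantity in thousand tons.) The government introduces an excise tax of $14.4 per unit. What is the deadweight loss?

$987.43 thousand

In inverse form: demand p = 65 − 0.1q, supply p = 18.55 + 0.005q.
Competitive equilibrium: 65 − 0.1q = 18.55 + 0.005q → q* = 442.381, p* = 20.7619.
With the tax, the buyer price exceeds the seller price by 14.4: (65 − 0.1q) − (18.55 + 0.005q) = 14.4 → q' = 305.2381.
Δq = 442.381 − 305.2381 = 137.1429; the wedge equals the tax, 14.4.
Welfare loss = ½ × 137.1429 × 14.4 = $987.43 thousand.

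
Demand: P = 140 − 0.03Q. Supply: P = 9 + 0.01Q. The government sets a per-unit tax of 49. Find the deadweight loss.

Competitive equilibrium: 140 − 0.03Q = 9 + 0.01Q → Q* = 3275, P* = 41.75.
With the tax, the buyer price exceeds the seller price by 49: (140 − 0.03Q) − (9 + 0.01Q) = 49 → Q' = 2050.
ΔQ = 3275 − 2050 = 1225; the wedge equals the tax, 49.
Deadweight loss = ½ × 1225 × 49 = 30012.50.

30012.50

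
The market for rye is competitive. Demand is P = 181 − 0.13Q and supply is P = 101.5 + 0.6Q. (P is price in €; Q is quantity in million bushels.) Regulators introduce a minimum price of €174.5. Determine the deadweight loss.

€1266.44 million

Competitive equilibrium: 181 − 0.13Q = 101.5 + 0.6Q → Q* = 108.9041, P* = 166.8425.
At the floor P = 174.5, quantity demanded = (181 − 174.5)/0.13 = 50.
Sellers' marginal cost at Q' = 50: 101.5 + 0.6·50 = 131.5.
ΔQ = 108.9041 − 50 = 58.9041; wedge = 174.5 − 131.5 = 43.
Welfare loss = ½ × 58.9041 × 43 = €1266.44 million.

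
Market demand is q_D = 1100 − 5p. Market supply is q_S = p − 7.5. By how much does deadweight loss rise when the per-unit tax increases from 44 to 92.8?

In inverse form: demand p = 220 − 0.2q, supply p = 7.5 + q.
Competitive equilibrium: 220 − 0.2q = 7.5 + q → q* = 177.0833, p* = 184.5833.
For a per-unit tax t: Δq = t/1.2, so DWL = ½·t·(t/1.2) = t²/2.4.
At t = 44: DWL = 806.667. At t = 92.8: DWL = 3588.267.
Increase = 3588.267 − 806.667 = 2781.60.

2781.60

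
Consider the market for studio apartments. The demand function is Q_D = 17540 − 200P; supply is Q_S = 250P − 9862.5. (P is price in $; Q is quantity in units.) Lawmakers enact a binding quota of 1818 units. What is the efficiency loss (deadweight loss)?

In inverse form: demand P = 87.7 − 0.005Q, supply P = 39.45 + 0.004Q.
Competitive equilibrium: 87.7 − 0.005Q = 39.45 + 0.004Q → Q* = 5361.1111, P* = 60.8944.
At Q = 1818: demand price = 87.7 − 0.005·1818 = 78.61; supply price = 39.45 + 0.004·1818 = 46.722.
ΔQ = 5361.1111 − 1818 = 3543.1111; wedge = 78.61 − 46.722 = 31.888.
Deadweight loss = ½ × 3543.1111 × 31.888 = $56491.36.

$56491.36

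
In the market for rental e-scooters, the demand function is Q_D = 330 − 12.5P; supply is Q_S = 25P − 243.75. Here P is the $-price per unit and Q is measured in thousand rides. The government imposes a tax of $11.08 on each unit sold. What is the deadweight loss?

$511.53 thousand

In inverse form: demand P = 26.4 − 0.08Q, supply P = 9.75 + 0.04Q.
Competitive equilibrium: 26.4 − 0.08Q = 9.75 + 0.04Q → Q* = 138.75, P* = 15.3.
With the tax, the buyer price exceeds the seller price by 11.08: (26.4 − 0.08Q) − (9.75 + 0.04Q) = 11.08 → Q' = 46.4167.
ΔQ = 138.75 − 46.4167 = 92.3333; the wedge equals the tax, 11.08.
DWL = ½ × 92.3333 × 11.08 = $511.53 thousand.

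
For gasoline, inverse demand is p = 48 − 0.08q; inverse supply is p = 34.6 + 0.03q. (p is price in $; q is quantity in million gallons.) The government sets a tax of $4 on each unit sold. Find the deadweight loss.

$72.73 million

Competitive equilibrium: 48 − 0.08q = 34.6 + 0.03q → q* = 121.8182, p* = 38.2545.
With the tax, the buyer price exceeds the seller price by 4: (48 − 0.08q) − (34.6 + 0.03q) = 4 → q' = 85.4545.
Δq = 121.8182 − 85.4545 = 36.3637; the wedge equals the tax, 4.
Deadweight loss = ½ × 36.3637 × 4 = $72.73 million.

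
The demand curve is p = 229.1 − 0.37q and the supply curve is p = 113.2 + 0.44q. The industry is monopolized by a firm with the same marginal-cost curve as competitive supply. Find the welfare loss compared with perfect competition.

Competitive equilibrium: 229.1 − 0.37q = 113.2 + 0.44q → q* = 143.0864, p* = 176.158.
Marginal revenue: MR = 229.1 − 0.74q. Set MR = MC: 229.1 − 0.74q = 113.2 + 0.44q → q_m = 98.2203.
Price p_m = 229.1 − 0.37·98.2203 = 192.7585; MC(q_m) = 113.2 + 0.44·98.2203 = 156.4169.
Competitive q* = 143.0864, so Δq = 44.8661; wedge = 192.7585 − 156.4169 = 36.3416.
The triangle = ½ × 44.8661 × 36.3416 = 815.25.

815.25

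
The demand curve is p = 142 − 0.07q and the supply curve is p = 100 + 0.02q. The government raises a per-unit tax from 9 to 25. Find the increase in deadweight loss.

3022.22

Competitive equilibrium: 142 − 0.07q = 100 + 0.02q → q* = 466.6667, p* = 109.3333.
For a per-unit tax t: Δq = t/0.09, so DWL = ½·t·(t/0.09) = t²/0.18.
At t = 9: DWL = 450. At t = 25: DWL = 3472.222.
Increase = 3472.222 − 450 = 3022.22.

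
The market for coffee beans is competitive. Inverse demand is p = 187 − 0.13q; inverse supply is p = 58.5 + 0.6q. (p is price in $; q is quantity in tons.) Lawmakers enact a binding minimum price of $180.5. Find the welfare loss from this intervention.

Competitive equilibrium: 187 − 0.13q = 58.5 + 0.6q → q* = 176.0274, p* = 164.1164.
At the floor p = 180.5, quantity demanded = (187 − 180.5)/0.13 = 50.
Sellers' marginal cost at q' = 50: 58.5 + 0.6·50 = 88.5.
Δq = 176.0274 − 50 = 126.0274; wedge = 180.5 − 88.5 = 92.
Welfare loss = ½ × 126.0274 × 92 = $5797.26.

$5797.26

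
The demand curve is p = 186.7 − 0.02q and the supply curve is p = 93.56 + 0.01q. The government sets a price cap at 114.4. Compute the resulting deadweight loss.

Competitive equilibrium: 186.7 − 0.02q = 93.56 + 0.01q → q* = 3104.6667, p* = 124.6067.
At the ceiling p = 114.4, quantity supplied = (114.4 − 93.56)/0.01 = 2084.
Willingness to pay at q' = 2084: 186.7 − 0.02·2084 = 145.02.
Δq = 3104.6667 − 2084 = 1020.6667; wedge = 145.02 − 114.4 = 30.62.
DWL = ½ × 1020.6667 × 30.62 = 15626.41.

15626.41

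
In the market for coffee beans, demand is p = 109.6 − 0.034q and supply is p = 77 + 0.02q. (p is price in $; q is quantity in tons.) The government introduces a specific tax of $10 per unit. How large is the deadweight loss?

$925.93

Competitive equilibrium: 109.6 − 0.034q = 77 + 0.02q → q* = 603.7037, p* = 89.0741.
With the tax, the buyer price exceeds the seller price by 10: (109.6 − 0.034q) − (77 + 0.02q) = 10 → q' = 418.5185.
Δq = 603.7037 − 418.5185 = 185.1852; the wedge equals the tax, 10.
Welfare loss = ½ × 185.1852 × 10 = $925.93.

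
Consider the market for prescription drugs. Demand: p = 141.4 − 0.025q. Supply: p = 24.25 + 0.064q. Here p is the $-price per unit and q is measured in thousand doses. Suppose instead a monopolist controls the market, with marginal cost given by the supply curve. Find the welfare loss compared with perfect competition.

$3707.96 thousand

Competitive equilibrium: 141.4 − 0.025q = 24.25 + 0.064q → q* = 1316.2921, p* = 108.4927.
Marginal revenue: MR = 141.4 − 0.05q. Set MR = MC: 141.4 − 0.05q = 24.25 + 0.064q → q_m = 1027.6316.
Price p_m = 141.4 − 0.025·1027.6316 = 115.7092; MC(q_m) = 24.25 + 0.064·1027.6316 = 90.0184.
Competitive q* = 1316.2921, so Δq = 288.6605; wedge = 115.7092 − 90.0184 = 25.6908.
DWL = ½ × 288.6605 × 25.6908 = $3707.96 thousand.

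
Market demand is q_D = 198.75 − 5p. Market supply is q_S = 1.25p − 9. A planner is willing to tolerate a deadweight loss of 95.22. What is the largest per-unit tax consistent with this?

13.8

In inverse form: demand p = 39.75 − 0.2q, supply p = 7.2 + 0.8q.
Competitive equilibrium: 39.75 − 0.2q = 7.2 + 0.8q → q* = 32.55, p* = 33.24.
A tax t gives Δq = t/1 and wedge t, so DWL = t²/2.
t²/2 = 95.22 → t² = 190.44 → t = 13.8.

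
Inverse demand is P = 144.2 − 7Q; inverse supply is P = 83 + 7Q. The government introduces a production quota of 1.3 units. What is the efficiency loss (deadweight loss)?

Competitive equilibrium: 144.2 − 7Q = 83 + 7Q → Q* = 4.3714, P* = 113.6.
At Q = 1.3: demand price = 144.2 − 7·1.3 = 135.1; supply price = 83 + 7·1.3 = 92.1.
ΔQ = 4.3714 − 1.3 = 3.0714; wedge = 135.1 − 92.1 = 43.
Deadweight loss = ½ × 3.0714 × 43 = 66.04.

66.04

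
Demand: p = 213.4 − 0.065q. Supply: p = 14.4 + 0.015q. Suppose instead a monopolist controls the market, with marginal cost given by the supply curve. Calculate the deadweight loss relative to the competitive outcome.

49736.69

Competitive equilibrium: 213.4 − 0.065q = 14.4 + 0.015q → q* = 2487.5, p* = 51.7125.
Marginal revenue: MR = 213.4 − 0.13q. Set MR = MC: 213.4 − 0.13q = 14.4 + 0.015q → q_m = 1372.4138.
Price p_m = 213.4 − 0.065·1372.4138 = 124.1931; MC(q_m) = 14.4 + 0.015·1372.4138 = 34.9862.
Competitive q* = 2487.5, so Δq = 1115.0862; wedge = 124.1931 − 34.9862 = 89.2069.
The triangle = ½ × 1115.0862 × 89.2069 = 49736.69.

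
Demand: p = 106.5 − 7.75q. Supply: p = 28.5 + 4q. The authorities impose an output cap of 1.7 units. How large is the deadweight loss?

143.27

Competitive equilibrium: 106.5 − 7.75q = 28.5 + 4q → q* = 6.6383, p* = 55.0532.
At q = 1.7: demand price = 106.5 − 7.75·1.7 = 93.325; supply price = 28.5 + 4·1.7 = 35.3.
Δq = 6.6383 − 1.7 = 4.9383; wedge = 93.325 − 35.3 = 58.025.
DWL = ½ × 4.9383 × 58.025 = 143.27.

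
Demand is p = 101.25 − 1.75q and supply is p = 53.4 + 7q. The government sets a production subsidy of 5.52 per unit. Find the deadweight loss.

Competitive equilibrium: 101.25 − 1.75q = 53.4 + 7q → q* = 5.4686, p* = 91.68.
The subsidy lowers effective supply by 5.52: p = 47.88 + 7q.
New quantity: 101.25 − 1.75q = 47.88 + 7q → q' = 6.0994.
Overproduction Δq = 6.0994 − 5.4686 = 0.6308; wedge = subsidy = 5.52.
DWL = ½ × 0.6308 × 5.52 = 1.74.

1.74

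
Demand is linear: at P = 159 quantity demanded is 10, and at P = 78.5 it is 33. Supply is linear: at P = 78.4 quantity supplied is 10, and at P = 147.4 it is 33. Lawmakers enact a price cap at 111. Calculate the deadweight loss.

Demand slope = (78.5 − 159)/(33 − 10) = −3.5, so P = 194 − 3.5Q.
Supply slope = (147.4 − 78.4)/(33 − 10) = 3, so P = 48.4 + 3Q.
Competitive equilibrium: 194 − 3.5Q = 48.4 + 3Q → Q* = 22.4, P* = 115.6.
At the ceiling P = 111, quantity supplied = (111 − 48.4)/3 = 20.8667.
Willingness to pay at Q' = 20.8667: 194 − 3.5·20.8667 = 120.9666.
ΔQ = 22.4 − 20.8667 = 1.5333; wedge = 120.9666 − 111 = 9.9666.
Deadweight loss = ½ × 1.5333 × 9.9666 = 7.64.

7.64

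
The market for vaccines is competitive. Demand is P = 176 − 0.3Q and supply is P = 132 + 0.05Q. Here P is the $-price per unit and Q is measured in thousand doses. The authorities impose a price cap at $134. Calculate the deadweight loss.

Competitive equilibrium: 176 − 0.3Q = 132 + 0.05Q → Q* = 125.7143, P* = 138.2857.
At the ceiling P = 134, quantity supplied = (134 − 132)/0.05 = 40.
Willingness to pay at Q' = 40: 176 − 0.3·40 = 164.
ΔQ = 125.7143 − 40 = 85.7143; wedge = 164 − 134 = 30.
DWL = ½ × 85.7143 × 30 = $1285.71 thousand.

$1285.71 thousand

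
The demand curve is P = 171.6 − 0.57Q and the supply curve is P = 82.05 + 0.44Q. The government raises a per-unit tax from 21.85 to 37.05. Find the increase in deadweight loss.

443.21

Competitive equilibrium: 171.6 − 0.57Q = 82.05 + 0.44Q → Q* = 88.6634, P* = 121.0619.
For a per-unit tax t: ΔQ = t/1.01, so DWL = ½·t·(t/1.01) = t²/2.02.
At t = 21.85: DWL = 236.348. At t = 37.05: DWL = 679.556.
Increase = 679.556 − 236.348 = 443.21.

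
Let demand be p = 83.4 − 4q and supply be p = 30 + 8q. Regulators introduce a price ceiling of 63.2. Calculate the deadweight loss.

Competitive equilibrium: 83.4 − 4q = 30 + 8q → q* = 4.45, p* = 65.6.
At the ceiling p = 63.2, quantity supplied = (63.2 − 30)/8 = 4.15.
Willingness to pay at q' = 4.15: 83.4 − 4·4.15 = 66.8.
Δq = 4.45 − 4.15 = 0.3; wedge = 66.8 − 63.2 = 3.6.
Welfare loss = ½ × 0.3 × 3.6 = 0.54.

0.54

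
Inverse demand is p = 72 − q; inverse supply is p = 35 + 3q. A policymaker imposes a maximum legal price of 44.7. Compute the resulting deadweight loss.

72.40

Competitive equilibrium: 72 − q = 35 + 3q → q* = 9.25, p* = 62.75.
At the ceiling p = 44.7, quantity supplied = (44.7 − 35)/3 = 3.2333.
Willingness to pay at q' = 3.2333: 72 − 1·3.2333 = 68.7667.
Δq = 9.25 − 3.2333 = 6.0167; wedge = 68.7667 − 44.7 = 24.0667.
The triangle = ½ × 6.0167 × 24.0667 = 72.40.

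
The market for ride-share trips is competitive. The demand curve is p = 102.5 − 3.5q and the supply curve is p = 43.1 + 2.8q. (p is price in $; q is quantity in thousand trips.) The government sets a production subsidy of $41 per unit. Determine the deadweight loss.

Competitive equilibrium: 102.5 − 3.5q = 43.1 + 2.8q → q* = 9.4286, p* = 69.5.
The subsidy lowers effective supply by 41: p = 2.1 + 2.8q.
New quantity: 102.5 − 3.5q = 2.1 + 2.8q → q' = 15.9365.
Overproduction Δq = 15.9365 − 9.4286 = 6.5079; wedge = subsidy = 41.
Deadweight loss = ½ × 6.5079 × 41 = $133.41 thousand.

$133.41 thousand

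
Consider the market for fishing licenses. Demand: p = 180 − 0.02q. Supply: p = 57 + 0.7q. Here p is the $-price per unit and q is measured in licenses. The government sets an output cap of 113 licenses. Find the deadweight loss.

$1204.09

Competitive equilibrium: 180 − 0.02q = 57 + 0.7q → q* = 170.8333, p* = 176.5833.
At q = 113: demand price = 180 − 0.02·113 = 177.74; supply price = 57 + 0.7·113 = 136.1.
Δq = 170.8333 − 113 = 57.8333; wedge = 177.74 − 136.1 = 41.64.
DWL = ½ × 57.8333 × 41.64 = $1204.09.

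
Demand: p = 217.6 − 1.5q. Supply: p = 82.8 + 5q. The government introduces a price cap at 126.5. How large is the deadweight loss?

Competitive equilibrium: 217.6 − 1.5q = 82.8 + 5q → q* = 20.7385, p* = 186.4923.
At the ceiling p = 126.5, quantity supplied = (126.5 − 82.8)/5 = 8.74.
Willingness to pay at q' = 8.74: 217.6 − 1.5·8.74 = 204.49.
Δq = 20.7385 − 8.74 = 11.9985; wedge = 204.49 − 126.5 = 77.99.
DWL = ½ × 11.9985 × 77.99 = 467.88.

467.88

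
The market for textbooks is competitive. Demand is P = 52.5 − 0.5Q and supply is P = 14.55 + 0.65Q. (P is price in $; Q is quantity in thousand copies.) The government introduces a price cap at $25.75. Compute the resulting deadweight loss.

Competitive equilibrium: 52.5 − 0.5Q = 14.55 + 0.65Q → Q* = 33, P* = 36.
At the ceiling P = 25.75, quantity supplied = (25.75 − 14.55)/0.65 = 17.2308.
Willingness to pay at Q' = 17.2308: 52.5 − 0.5·17.2308 = 43.8846.
ΔQ = 33 − 17.2308 = 15.7692; wedge = 43.8846 − 25.75 = 18.1346.
The triangle = ½ × 15.7692 × 18.1346 = $142.98 thousand.

$142.98 thousand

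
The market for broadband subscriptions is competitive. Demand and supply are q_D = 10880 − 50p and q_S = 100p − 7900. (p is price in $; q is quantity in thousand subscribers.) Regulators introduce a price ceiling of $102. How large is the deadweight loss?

In inverse form: demand p = 217.6 − 0.02q, supply p = 79 + 0.01q.
Competitive equilibrium: 217.6 − 0.02q = 79 + 0.01q → q* = 4620, p* = 125.2.
At the ceiling p = 102, quantity supplied = (102 − 79)/0.01 = 2300.
Willingness to pay at q' = 2300: 217.6 − 0.02·2300 = 171.6.
Δq = 4620 − 2300 = 2320; wedge = 171.6 − 102 = 69.6.
Welfare loss = ½ × 2320 × 69.6 = $80736 thousand.

$80736 thousand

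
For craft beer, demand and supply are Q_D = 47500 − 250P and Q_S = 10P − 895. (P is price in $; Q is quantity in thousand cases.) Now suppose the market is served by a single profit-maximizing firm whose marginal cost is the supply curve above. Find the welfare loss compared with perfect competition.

In inverse form: demand P = 190 − 0.004Q, supply P = 89.5 + 0.1Q.
Competitive equilibrium: 190 − 0.004Q = 89.5 + 0.1Q → Q* = 966.3462, P* = 186.1346.
Marginal revenue: MR = 190 − 0.008Q. Set MR = MC: 190 − 0.008Q = 89.5 + 0.1Q → Q_m = 930.5556.
Price P_m = 190 − 0.004·930.5556 = 186.2778; MC(Q_m) = 89.5 + 0.1·930.5556 = 182.5556.
Competitive Q* = 966.3462, so ΔQ = 35.7906; wedge = 186.2778 − 182.5556 = 3.7222.
DWL = ½ × 35.7906 × 3.7222 = $66.61 thousand.

$66.61 thousand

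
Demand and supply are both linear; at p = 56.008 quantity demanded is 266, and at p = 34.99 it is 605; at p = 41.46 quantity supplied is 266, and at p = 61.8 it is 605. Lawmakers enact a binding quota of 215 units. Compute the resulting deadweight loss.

1768

Demand slope = (34.99 − 56.008)/(605 − 266) = −0.062, so p = 72.5 − 0.062q.
Supply slope = (61.8 − 41.46)/(605 − 266) = 0.06, so p = 25.5 + 0.06q.
Competitive equilibrium: 72.5 − 0.062q = 25.5 + 0.06q → q* = 385.2459, p* = 48.6148.
At q = 215: demand price = 72.5 − 0.062·215 = 59.17; supply price = 25.5 + 0.06·215 = 38.4.
Δq = 385.2459 − 215 = 170.2459; wedge = 59.17 − 38.4 = 20.77.
Welfare loss = ½ × 170.2459 × 20.77 = 1768.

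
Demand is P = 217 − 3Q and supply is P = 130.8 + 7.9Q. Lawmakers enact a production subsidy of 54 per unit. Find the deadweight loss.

133.76

Competitive equilibrium: 217 − 3Q = 130.8 + 7.9Q → Q* = 7.9083, P* = 193.2752.
The subsidy lowers effective supply by 54: P = 76.8 + 7.9Q.
New quantity: 217 − 3Q = 76.8 + 7.9Q → Q' = 12.8624.
Overproduction ΔQ = 12.8624 − 7.9083 = 4.9541; wedge = subsidy = 54.
The triangle = ½ × 4.9541 × 54 = 133.76.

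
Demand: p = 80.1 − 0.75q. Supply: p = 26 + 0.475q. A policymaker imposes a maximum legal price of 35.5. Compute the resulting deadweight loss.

Competitive equilibrium: 80.1 − 0.75q = 26 + 0.475q → q* = 44.1633, p* = 46.9776.
At the ceiling p = 35.5, quantity supplied = (35.5 − 26)/0.475 = 20.
Willingness to pay at q' = 20: 80.1 − 0.75·20 = 65.1.
Δq = 44.1633 − 20 = 24.1633; wedge = 65.1 − 35.5 = 29.6.
The triangle = ½ × 24.1633 × 29.6 = 357.62.

357.62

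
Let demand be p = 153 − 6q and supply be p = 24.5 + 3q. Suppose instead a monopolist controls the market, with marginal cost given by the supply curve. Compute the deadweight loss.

Competitive equilibrium: 153 − 6q = 24.5 + 3q → q* = 14.27778, p* = 67.33333.
Marginal revenue: MR = 153 − 12q. Set MR = MC: 153 − 12q = 24.5 + 3q → q_m = 8.56667.
Price p_m = 153 − 6·8.56667 = 101.59998; MC(q_m) = 24.5 + 3·8.56667 = 50.20001.
Competitive q* = 14.27778, so Δq = 5.71111; wedge = 101.59998 − 50.20001 = 51.39997.
The triangle = ½ × 5.71111 × 51.39997 = 146.78.

146.78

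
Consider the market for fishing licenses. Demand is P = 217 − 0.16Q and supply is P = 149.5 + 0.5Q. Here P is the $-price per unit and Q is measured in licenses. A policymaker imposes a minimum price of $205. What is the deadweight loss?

Competitive equilibrium: 217 − 0.16Q = 149.5 + 0.5Q → Q* = 102.2727, P* = 200.6364.
At the floor P = 205, quantity demanded = (217 − 205)/0.16 = 75.
Sellers' marginal cost at Q' = 75: 149.5 + 0.5·75 = 187.
ΔQ = 102.2727 − 75 = 27.2727; wedge = 205 − 187 = 18.
Welfare loss = ½ × 27.2727 × 18 = $245.45.

$245.45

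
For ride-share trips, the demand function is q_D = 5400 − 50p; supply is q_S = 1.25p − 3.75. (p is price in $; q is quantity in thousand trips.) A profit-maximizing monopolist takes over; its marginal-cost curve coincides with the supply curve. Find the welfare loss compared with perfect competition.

$3.81 thousand

In inverse form: demand p = 108 − 0.02q, supply p = 3 + 0.8q.
Competitive equilibrium: 108 − 0.02q = 3 + 0.8q → q* = 128.0488, p* = 105.439.
Marginal revenue: MR = 108 − 0.04q. Set MR = MC: 108 − 0.04q = 3 + 0.8q → q_m = 125.
Price p_m = 108 − 0.02·125 = 105.5; MC(q_m) = 3 + 0.8·125 = 103.
Competitive q* = 128.0488, so Δq = 3.0488; wedge = 105.5 − 103 = 2.5.
Welfare loss = ½ × 3.0488 × 2.5 = $3.81 thousand.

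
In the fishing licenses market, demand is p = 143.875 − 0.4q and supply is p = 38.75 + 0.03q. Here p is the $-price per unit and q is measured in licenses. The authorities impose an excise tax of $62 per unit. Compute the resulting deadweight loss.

Competitive equilibrium: 143.875 − 0.4q = 38.75 + 0.03q → q* = 244.4767, p* = 46.0843.
With the tax, the buyer price exceeds the seller price by 62: (143.875 − 0.4q) − (38.75 + 0.03q) = 62 → q' = 100.2907.
Δq = 244.4767 − 100.2907 = 144.186; the wedge equals the tax, 62.
Welfare loss = ½ × 144.186 × 62 = $4469.77.

$4469.77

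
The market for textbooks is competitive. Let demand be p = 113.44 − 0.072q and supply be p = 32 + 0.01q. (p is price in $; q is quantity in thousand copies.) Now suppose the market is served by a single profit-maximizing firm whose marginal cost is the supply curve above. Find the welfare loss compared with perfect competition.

$8840.06 thousand

Competitive equilibrium: 113.44 − 0.072q = 32 + 0.01q → q* = 993.17073, p* = 41.93171.
Marginal revenue: MR = 113.44 − 0.144q. Set MR = MC: 113.44 − 0.144q = 32 + 0.01q → q_m = 528.83117.
Price p_m = 113.44 − 0.072·528.83117 = 75.36416; MC(q_m) = 32 + 0.01·528.83117 = 37.28831.
Competitive q* = 993.17073, so Δq = 464.33956; wedge = 75.36416 − 37.28831 = 38.07585.
DWL = ½ × 464.33956 × 38.07585 = $8840.06 thousand.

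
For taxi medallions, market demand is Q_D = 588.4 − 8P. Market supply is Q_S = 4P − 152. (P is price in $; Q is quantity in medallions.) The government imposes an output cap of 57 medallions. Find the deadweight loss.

In inverse form: demand P = 73.55 − 0.125Q, supply P = 38 + 0.25Q.
Competitive equilibrium: 73.55 − 0.125Q = 38 + 0.25Q → Q* = 94.8, P* = 61.7.
At Q = 57: demand price = 73.55 − 0.125·57 = 66.425; supply price = 38 + 0.25·57 = 52.25.
ΔQ = 94.8 − 57 = 37.8; wedge = 66.425 − 52.25 = 14.175.
Welfare loss = ½ × 37.8 × 14.175 = $267.91.

$267.91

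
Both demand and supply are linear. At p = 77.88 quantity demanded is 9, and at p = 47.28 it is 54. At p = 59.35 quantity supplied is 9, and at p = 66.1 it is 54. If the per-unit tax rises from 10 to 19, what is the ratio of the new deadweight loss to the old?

Demand slope = (47.28 − 77.88)/(54 − 9) = −0.68, so p = 84 − 0.68q.
Supply slope = (66.1 − 59.35)/(54 − 9) = 0.15, so p = 58 + 0.15q.
Competitive equilibrium: 84 − 0.68q = 58 + 0.15q → q* = 31.3253, p* = 62.6988.
For a per-unit tax t: Δq = t/0.83, so DWL = ½·t·(t/0.83) = t²/1.66.
At t = 10: DWL = 60.241. At t = 19: DWL = 217.470.
Ratio = (19/10)² = 3.61.

3.61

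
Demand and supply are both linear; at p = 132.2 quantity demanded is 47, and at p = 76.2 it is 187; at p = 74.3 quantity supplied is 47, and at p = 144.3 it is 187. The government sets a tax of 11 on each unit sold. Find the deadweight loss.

Demand slope = (76.2 − 132.2)/(187 − 47) = −0.4, so p = 151 − 0.4q.
Supply slope = (144.3 − 74.3)/(187 − 47) = 0.5, so p = 50.8 + 0.5q.
Competitive equilibrium: 151 − 0.4q = 50.8 + 0.5q → q* = 111.3333, p* = 106.4667.
With the tax, the buyer price exceeds the seller price by 11: (151 − 0.4q) − (50.8 + 0.5q) = 11 → q' = 99.1111.
Δq = 111.3333 − 99.1111 = 12.2222; the wedge equals the tax, 11.
Deadweight loss = ½ × 12.2222 × 11 = 67.22.

67.22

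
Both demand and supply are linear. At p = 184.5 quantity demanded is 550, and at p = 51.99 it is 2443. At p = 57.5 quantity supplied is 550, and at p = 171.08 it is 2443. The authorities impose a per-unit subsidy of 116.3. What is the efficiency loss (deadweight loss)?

Demand slope = (51.99 − 184.5)/(2443 − 550) = −0.07, so p = 223 − 0.07q.
Supply slope = (171.08 − 57.5)/(2443 − 550) = 0.06, so p = 24.5 + 0.06q.
Competitive equilibrium: 223 − 0.07q = 24.5 + 0.06q → q* = 1526.92308, p* = 116.11538.
The subsidy lowers effective supply by 116.3: p = 0.06q − 91.8.
New quantity: 223 − 0.07q = 0.06q − 91.8 → q' = 2421.53846.
Overproduction Δq = 2421.53846 − 1526.92308 = 894.61538; wedge = subsidy = 116.3.
Welfare loss = ½ × 894.61538 × 116.3 = 52021.88.

52021.88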